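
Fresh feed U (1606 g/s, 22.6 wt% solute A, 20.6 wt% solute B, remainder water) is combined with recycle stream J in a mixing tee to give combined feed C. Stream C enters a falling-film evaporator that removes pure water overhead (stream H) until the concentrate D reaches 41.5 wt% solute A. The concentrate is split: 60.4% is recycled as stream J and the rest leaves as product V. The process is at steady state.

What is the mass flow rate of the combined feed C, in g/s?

Overall solute A balance (none leaves overhead): solute A in fresh feed = solute A in product, i.e. 1606×0.226 = (1−0.604)·D·0.415.
D = 362.96/(0.415×0.396) = 2208.6 g/s.
Recycle J = 0.604×2208.6 = 1334 g/s.
Combined feed C = 1606 + 1334 = 2940 g/s.

2940 g/s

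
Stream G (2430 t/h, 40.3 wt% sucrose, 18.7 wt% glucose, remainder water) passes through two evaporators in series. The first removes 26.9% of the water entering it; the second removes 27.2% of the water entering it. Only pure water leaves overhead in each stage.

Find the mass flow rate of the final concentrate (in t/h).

1964 t/h

water in feed = 2430×0.410 = 996.3 t/h.
After stage 1: water left = (1−0.269)×996.3 = 728.3; stream total = 2162 t/h.
After stage 2: water left = (1−0.272)×728.3 = 530.2; final concentrate = 1963.9 t/h.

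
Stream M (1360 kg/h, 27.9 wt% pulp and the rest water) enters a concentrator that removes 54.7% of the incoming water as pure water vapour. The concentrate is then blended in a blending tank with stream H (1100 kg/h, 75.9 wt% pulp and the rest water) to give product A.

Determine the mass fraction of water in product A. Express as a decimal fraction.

Vapour removed = 0.547×0.721×1360 = 536.37 kg/h; concentrate = 823.63 kg/h.
water reaching the mixer = 444.19 (from concentrate) + 1100×0.241 = 709.29 kg/h.
Product flow = 823.63 + 1100 = 1923.6 kg/h; water fraction = 0.3687.

0.3687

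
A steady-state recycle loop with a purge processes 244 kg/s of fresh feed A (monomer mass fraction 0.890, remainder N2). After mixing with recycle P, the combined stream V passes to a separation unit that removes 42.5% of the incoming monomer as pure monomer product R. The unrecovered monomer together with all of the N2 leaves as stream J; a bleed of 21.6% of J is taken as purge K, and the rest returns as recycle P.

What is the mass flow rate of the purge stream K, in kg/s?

N2 enters only via A and leaves only via the purge: 244×0.110 = 0.216×(N2 in J), and the separation unit passes all N2, so N2 in V = N2 in J = 124.26 kg/s.
monomer in V: m_A = 244×0.890 + (1−0.216)·(1−0.425)·m_A, so m_A = 217.16/0.5492 = 395.41 kg/s.
J = (1−0.425)×395.41 + 124.26 = 351.62 kg/s.
Purge K = 0.216×351.62 = 75.95 kg/s.

75.95 kg/s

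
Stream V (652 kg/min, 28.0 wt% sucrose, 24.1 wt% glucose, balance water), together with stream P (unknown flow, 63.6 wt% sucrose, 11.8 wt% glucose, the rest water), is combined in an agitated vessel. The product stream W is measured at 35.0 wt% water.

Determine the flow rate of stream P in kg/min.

Let P be the unknown flow. Total out = 652 + P.
water balance: 312.31 + 0.246·P = 0.350·(652 + P)
(0.246 − 0.350)·P = 0.350×652 − 312.31 = -84.108
P = -84.108 / -0.104 = 808.73 kg/min

808.7 kg/min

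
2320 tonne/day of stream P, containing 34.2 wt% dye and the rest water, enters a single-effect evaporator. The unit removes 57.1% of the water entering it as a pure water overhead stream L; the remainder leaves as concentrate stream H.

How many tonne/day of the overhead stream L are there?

water entering = 2320×0.658 = 1526.6 tonne/day; overhead removed = 0.571×1526.6 = 871.67 tonne/day.

871.7 tonne/day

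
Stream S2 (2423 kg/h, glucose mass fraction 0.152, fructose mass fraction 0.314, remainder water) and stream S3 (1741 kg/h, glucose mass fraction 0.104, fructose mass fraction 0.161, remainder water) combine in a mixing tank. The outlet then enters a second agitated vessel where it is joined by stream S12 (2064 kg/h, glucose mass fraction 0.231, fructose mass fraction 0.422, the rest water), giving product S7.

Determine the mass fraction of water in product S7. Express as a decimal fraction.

0.528

Overall, product flow = 6228 kg/h.
water in = 2423×0.534 + 1741×0.735 + 2064×0.347 = 3289.7 kg/h.
water fraction in S7 = 0.528.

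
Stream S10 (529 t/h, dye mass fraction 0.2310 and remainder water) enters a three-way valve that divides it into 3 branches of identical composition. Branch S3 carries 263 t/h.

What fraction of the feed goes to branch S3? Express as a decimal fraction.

0.497

Fraction to S3 = 263/529 = 0.4972.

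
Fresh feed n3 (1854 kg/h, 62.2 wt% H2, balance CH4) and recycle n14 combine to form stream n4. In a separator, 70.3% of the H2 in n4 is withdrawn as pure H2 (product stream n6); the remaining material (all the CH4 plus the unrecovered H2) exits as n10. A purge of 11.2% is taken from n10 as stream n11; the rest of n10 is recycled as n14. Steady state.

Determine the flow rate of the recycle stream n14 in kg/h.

CH4 enters only via n3 and leaves only via the purge: 1854×0.378 = 0.112×(CH4 in n10), and the separator passes all CH4, so CH4 in n4 = CH4 in n10 = 6257.2 kg/h.
H2 in n4: m_A = 1854×0.622 + (1−0.112)·(1−0.703)·m_A, so m_A = 1153.2/0.7363 = 1566.3 kg/h.
n10 = (1−0.703)×1566.3 + 6257.2 = 6722.4 kg/h.
Recycle n14 = (1−0.112)×6722.4 = 5969.5 kg/h.

5970 kg/h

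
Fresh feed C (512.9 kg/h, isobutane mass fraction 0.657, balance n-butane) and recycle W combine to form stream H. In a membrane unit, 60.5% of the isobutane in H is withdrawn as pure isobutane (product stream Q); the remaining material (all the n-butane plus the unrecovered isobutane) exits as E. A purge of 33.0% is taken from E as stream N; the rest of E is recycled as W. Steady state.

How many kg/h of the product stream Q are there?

isobutane in H: m_A = 512.9×0.657 + (1−0.330)·(1−0.605)·m_A, so m_A = 336.98/0.7353 = 458.25 kg/h.
Product Q = 0.605×458.25 = 277.24 kg/h.

277.2 kg/h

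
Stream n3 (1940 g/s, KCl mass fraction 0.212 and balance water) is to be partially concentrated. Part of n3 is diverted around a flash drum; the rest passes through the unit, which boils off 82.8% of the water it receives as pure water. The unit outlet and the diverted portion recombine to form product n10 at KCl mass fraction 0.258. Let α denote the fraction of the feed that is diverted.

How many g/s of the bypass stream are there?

1410 g/s

All 1940×0.212 = 411.28 g/s of KCl reaches n10, so n10 = 411.28/0.258 = 1594.1 g/s and vapour = 345.89 g/s.
The evaporator receives (1−α)·1940 of feed at 0.788 water and removes 0.828 of that water:
0.828×0.788×(1−α)×1940 = 345.89
(1−α) = 345.89/1265.8 = 0.2733;  α = 0.7267.
Bypass flow = 0.7267×1940 = 1409.9 g/s.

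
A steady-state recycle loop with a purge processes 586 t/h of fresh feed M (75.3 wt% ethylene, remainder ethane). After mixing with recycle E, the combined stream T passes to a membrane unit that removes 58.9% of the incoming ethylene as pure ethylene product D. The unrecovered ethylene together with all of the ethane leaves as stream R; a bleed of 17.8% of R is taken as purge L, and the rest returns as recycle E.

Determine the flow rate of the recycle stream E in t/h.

893.6 t/h

ethane enters only via M and leaves only via the purge: 586×0.247 = 0.178×(ethane in R), and the membrane unit passes all ethane, so ethane in T = ethane in R = 813.16 t/h.
ethylene in T: m_A = 586×0.753 + (1−0.178)·(1−0.589)·m_A, so m_A = 441.26/0.6622 = 666.39 t/h.
R = (1−0.589)×666.39 + 813.16 = 1087 t/h.
Recycle E = (1−0.178)×1087 = 893.55 t/h.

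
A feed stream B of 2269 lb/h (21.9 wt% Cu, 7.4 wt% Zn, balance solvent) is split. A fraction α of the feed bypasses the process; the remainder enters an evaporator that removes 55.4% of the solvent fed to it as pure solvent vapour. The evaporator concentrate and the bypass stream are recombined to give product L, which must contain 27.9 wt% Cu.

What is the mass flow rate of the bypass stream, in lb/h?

All 2269×0.219 = 496.91 lb/h of Cu reaches L, so L = 496.91/0.279 = 1781 lb/h and vapour = 487.96 lb/h.
The evaporator receives (1−α)·2269 of feed at 0.707 solvent and removes 0.554 of that solvent:
0.554×0.707×(1−α)×2269 = 487.96
(1−α) = 487.96/888.72 = 0.5491;  α = 0.4509.
Bypass flow = 0.4509×2269 = 1023.2 lb/h.

1023 lb/h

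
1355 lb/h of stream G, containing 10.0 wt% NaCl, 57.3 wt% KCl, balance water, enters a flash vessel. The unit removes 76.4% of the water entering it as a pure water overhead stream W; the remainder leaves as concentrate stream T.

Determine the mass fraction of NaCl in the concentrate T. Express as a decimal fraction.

NaCl is not removed: 1355×0.100 = 135.5 lb/h of NaCl enters T.
water entering = 1355×0.327 = 443.09 lb/h; overhead removed = 0.764×443.09 = 338.52 lb/h.
Concentrate = 1355 − 338.52 = 1016.5 lb/h.
Mass fraction = 135.5/1016.5 = 0.133.

0.133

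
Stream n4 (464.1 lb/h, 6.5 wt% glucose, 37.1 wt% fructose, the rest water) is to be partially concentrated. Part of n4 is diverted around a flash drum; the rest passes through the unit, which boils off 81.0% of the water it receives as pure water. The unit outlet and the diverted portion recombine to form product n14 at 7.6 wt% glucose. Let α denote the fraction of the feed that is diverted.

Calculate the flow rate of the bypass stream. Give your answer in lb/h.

All 464.1×0.065 = 30.167 lb/h of glucose reaches n14, so n14 = 30.167/0.076 = 396.93 lb/h and vapour = 67.172 lb/h.
The evaporator receives (1−α)·464.1 of feed at 0.564 water and removes 0.810 of that water:
0.810×0.564×(1−α)×464.1 = 67.172
(1−α) = 67.172/212.02 = 0.3168;  α = 0.6832.
Bypass flow = 0.6832×464.1 = 317.06 lb/h.

317.1 lb/h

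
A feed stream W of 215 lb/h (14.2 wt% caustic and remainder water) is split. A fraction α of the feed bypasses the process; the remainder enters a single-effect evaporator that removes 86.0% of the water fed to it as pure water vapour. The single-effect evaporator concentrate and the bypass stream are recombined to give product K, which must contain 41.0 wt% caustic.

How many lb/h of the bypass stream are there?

All 215×0.142 = 30.53 lb/h of caustic reaches K, so K = 30.53/0.410 = 74.463 lb/h and vapour = 140.54 lb/h.
The evaporator receives (1−α)·215 of feed at 0.858 water and removes 0.860 of that water:
0.860×0.858×(1−α)×215 = 140.54
(1−α) = 140.54/158.64 = 0.8859;  α = 0.1141.
Bypass flow = 0.1141×215 = 24.54 lb/h.

24.54 lb/h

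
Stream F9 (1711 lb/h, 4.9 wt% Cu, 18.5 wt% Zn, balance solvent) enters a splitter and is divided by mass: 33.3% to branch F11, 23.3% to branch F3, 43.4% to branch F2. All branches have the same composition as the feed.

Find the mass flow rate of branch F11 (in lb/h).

569.8 lb/h

Branch F11 flow = 0.333×1711 = 569.76 lb/h.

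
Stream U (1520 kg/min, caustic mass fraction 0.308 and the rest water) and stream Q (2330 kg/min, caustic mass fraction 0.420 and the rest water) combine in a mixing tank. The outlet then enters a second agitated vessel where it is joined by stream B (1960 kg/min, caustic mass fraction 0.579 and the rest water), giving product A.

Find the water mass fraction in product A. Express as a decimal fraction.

Overall, product flow = 5810 kg/min.
water in = 1520×0.692 + 2330×0.580 + 1960×0.421 = 3228.4 kg/min.
water fraction in A = 0.556.

0.556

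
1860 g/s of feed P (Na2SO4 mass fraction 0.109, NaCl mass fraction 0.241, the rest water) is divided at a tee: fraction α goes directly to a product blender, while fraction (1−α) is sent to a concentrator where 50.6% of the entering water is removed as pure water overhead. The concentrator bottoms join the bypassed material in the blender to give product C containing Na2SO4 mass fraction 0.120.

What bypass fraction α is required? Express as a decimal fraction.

0.721

All 1860×0.109 = 202.74 g/s of Na2SO4 reaches C, so C = 202.74/0.120 = 1689.5 g/s and vapour = 170.5 g/s.
The evaporator receives (1−α)·1860 of feed at 0.650 water and removes 0.506 of that water:
0.506×0.650×(1−α)×1860 = 170.5
(1−α) = 170.5/611.75 = 0.2787;  α = 0.7213.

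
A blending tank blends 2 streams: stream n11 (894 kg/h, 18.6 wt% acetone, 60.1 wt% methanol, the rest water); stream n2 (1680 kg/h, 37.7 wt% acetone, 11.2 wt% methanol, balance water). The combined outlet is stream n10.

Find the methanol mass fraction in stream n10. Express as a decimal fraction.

0.282

Total flow out = 894 + 1680 = 2574 kg/h.
methanol in = 894×0.601 + 1680×0.112 = 725.45 kg/h.
methanol mass fraction in n10 = 725.45/2574 = 0.282.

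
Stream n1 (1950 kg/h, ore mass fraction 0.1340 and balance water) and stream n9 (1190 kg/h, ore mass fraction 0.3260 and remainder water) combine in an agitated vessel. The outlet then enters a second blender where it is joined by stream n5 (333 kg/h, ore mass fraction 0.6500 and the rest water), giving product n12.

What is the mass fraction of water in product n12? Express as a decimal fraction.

Overall, product flow = 3473 kg/h.
water in = 1950×0.866 + 1190×0.674 + 333×0.350 = 2607.3 kg/h.
water fraction in n12 = 0.7507.

0.7507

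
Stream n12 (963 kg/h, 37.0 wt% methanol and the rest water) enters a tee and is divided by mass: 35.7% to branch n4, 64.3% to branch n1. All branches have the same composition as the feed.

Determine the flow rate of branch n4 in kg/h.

Branch n4 flow = 0.357×963 = 343.79 kg/h.

343.8 kg/h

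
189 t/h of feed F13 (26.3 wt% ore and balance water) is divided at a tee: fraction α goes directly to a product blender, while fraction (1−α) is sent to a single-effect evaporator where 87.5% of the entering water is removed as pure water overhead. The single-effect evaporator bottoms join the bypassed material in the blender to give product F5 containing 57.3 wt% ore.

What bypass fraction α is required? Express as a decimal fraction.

All 189×0.263 = 49.707 t/h of ore reaches F5, so F5 = 49.707/0.573 = 86.749 t/h and vapour = 102.25 t/h.
The evaporator receives (1−α)·189 of feed at 0.737 water and removes 0.875 of that water:
0.875×0.737×(1−α)×189 = 102.25
(1−α) = 102.25/121.88 = 0.8389;  α = 0.1611.

0.161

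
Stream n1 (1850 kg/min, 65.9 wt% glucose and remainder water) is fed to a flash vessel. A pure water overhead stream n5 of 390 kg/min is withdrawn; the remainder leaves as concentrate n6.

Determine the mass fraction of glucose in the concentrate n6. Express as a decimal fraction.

0.835

glucose is not removed: 1850×0.659 = 1219.2 kg/min of glucose enters n6.
Concentrate = 1850 − 390 = 1460 kg/min.
Mass fraction = 1219.2/1460 = 0.835.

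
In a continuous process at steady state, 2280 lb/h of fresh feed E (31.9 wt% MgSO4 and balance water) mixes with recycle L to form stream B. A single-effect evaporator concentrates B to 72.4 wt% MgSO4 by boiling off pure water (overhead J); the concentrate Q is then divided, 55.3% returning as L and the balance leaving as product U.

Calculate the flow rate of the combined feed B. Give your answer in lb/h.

3523 lb/h

Overall MgSO4 balance (none leaves overhead): MgSO4 in fresh feed = MgSO4 in product, i.e. 2280×0.319 = (1−0.553)·Q·0.724.
Q = 727.32/(0.724×0.447) = 2247.4 lb/h.
Recycle L = 0.553×2247.4 = 1242.8 lb/h.
Combined feed B = 2280 + 1242.8 = 3522.8 lb/h.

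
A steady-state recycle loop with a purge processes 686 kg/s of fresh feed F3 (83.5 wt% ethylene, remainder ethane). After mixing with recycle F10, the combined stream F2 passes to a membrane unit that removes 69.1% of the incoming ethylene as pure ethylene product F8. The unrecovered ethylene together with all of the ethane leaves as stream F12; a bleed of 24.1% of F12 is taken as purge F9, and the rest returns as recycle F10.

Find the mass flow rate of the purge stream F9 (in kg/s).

168.9 kg/s

ethane enters only via F3 and leaves only via the purge: 686×0.165 = 0.241×(ethane in F12), and the membrane unit passes all ethane, so ethane in F2 = ethane in F12 = 469.67 kg/s.
ethylene in F2: m_A = 686×0.835 + (1−0.241)·(1−0.691)·m_A, so m_A = 572.81/0.7655 = 748.31 kg/s.
F12 = (1−0.691)×748.31 + 469.67 = 700.9 kg/s.
Purge F9 = 0.241×700.9 = 168.92 kg/s.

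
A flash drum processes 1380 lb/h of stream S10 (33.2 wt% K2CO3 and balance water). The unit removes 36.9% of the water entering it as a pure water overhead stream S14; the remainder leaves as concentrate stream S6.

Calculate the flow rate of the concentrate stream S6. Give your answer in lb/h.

water entering = 1380×0.668 = 921.84 lb/h; overhead removed = 0.369×921.84 = 340.16 lb/h.
Concentrate = 1380 − 340.16 = 1039.8 lb/h.

1040 lb/h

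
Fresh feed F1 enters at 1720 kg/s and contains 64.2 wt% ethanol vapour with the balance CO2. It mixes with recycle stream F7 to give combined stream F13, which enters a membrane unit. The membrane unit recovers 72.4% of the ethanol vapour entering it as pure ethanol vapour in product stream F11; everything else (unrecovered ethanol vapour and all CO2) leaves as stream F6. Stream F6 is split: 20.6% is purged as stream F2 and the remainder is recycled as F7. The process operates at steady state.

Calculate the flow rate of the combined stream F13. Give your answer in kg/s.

4403 kg/s

CO2 enters only via F1 and leaves only via the purge: 1720×0.358 = 0.206×(CO2 in F6), and the membrane unit passes all CO2, so CO2 in F13 = CO2 in F6 = 2989.1 kg/s.
ethanol vapour in F13: m_A = 1720×0.642 + (1−0.206)·(1−0.724)·m_A, so m_A = 1104.2/0.7809 = 1414.1 kg/s.
F13 = 1414.1 + 2989.1 = 4403.3 kg/s.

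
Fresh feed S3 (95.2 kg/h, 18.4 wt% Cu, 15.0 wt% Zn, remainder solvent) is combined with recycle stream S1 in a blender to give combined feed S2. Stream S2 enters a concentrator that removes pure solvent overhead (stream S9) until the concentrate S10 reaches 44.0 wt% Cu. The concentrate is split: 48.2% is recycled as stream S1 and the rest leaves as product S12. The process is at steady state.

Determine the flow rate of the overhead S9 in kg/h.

Overall Cu balance (none leaves overhead): Cu in fresh feed = Cu in product, i.e. 95.2×0.184 = (1−0.482)·S10·0.440.
S10 = 17.517/(0.440×0.518) = 76.855 kg/h.
Recycle S1 = 0.482×76.855 = 37.044 kg/h.
Combined feed S2 = 95.2 + 37.044 = 132.24 kg/h.
Overhead S9 = S2 − S10 = 132.24 − 76.855 = 55.389 kg/h.

55.39 kg/h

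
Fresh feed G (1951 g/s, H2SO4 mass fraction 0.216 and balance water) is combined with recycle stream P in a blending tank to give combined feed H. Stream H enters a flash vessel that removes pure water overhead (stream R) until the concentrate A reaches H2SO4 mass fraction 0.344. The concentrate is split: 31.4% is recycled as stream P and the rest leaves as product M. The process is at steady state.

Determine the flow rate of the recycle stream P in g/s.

Overall H2SO4 balance (none leaves overhead): H2SO4 in fresh feed = H2SO4 in product, i.e. 1951×0.216 = (1−0.314)·A·0.344.
A = 421.42/(0.344×0.686) = 1785.8 g/s.
Recycle P = 0.314×1785.8 = 560.74 g/s.

560.7 g/s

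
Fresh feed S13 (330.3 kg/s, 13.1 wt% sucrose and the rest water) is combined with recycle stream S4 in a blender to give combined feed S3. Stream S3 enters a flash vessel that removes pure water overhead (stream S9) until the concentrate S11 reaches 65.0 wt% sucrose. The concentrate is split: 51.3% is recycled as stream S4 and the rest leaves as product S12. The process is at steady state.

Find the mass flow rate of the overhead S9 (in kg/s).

Overall sucrose balance (none leaves overhead): sucrose in fresh feed = sucrose in product, i.e. 330.3×0.131 = (1−0.513)·S11·0.650.
S11 = 43.269/(0.650×0.487) = 136.69 kg/s.
Recycle S4 = 0.513×136.69 = 70.122 kg/s.
Combined feed S3 = 330.3 + 70.122 = 400.42 kg/s.
Overhead S9 = S3 − S11 = 400.42 − 136.69 = 263.73 kg/s.

263.7 kg/s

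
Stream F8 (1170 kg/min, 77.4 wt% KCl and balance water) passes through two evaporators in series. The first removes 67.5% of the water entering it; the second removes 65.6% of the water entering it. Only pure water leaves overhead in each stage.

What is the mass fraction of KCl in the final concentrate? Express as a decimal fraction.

0.968

water in feed = 1170×0.226 = 264.42 kg/min.
After stage 1: water left = (1−0.675)×264.42 = 85.936; stream total = 991.52 kg/min.
After stage 2: water left = (1−0.656)×85.936 = 29.562; final concentrate = 935.14 kg/min.
KCl fraction = 905.58/935.14 = 0.968.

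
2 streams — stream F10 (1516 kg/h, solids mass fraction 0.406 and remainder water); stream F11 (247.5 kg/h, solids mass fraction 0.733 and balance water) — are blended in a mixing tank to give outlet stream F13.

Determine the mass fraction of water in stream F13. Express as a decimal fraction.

Total flow out = 1516 + 247.5 = 1763.5 kg/h.
water in = 1516×0.594 + 247.5×0.267 = 966.59 kg/h.
water mass fraction in F13 = 966.59/1763.5 = 0.548.

0.548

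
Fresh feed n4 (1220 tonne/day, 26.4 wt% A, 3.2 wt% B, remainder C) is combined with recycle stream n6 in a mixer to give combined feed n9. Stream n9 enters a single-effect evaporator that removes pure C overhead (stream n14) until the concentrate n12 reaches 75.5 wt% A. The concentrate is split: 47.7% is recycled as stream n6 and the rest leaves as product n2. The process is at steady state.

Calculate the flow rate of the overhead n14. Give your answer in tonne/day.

Overall A balance (none leaves overhead): A in fresh feed = A in product, i.e. 1220×0.264 = (1−0.477)·n12·0.755.
n12 = 322.08/(0.755×0.523) = 815.67 tonne/day.
Recycle n6 = 0.477×815.67 = 389.08 tonne/day.
Combined feed n9 = 1220 + 389.08 = 1609.1 tonne/day.
Overhead n14 = n9 − n12 = 1609.1 − 815.67 = 793.4 tonne/day.

793.4 tonne/day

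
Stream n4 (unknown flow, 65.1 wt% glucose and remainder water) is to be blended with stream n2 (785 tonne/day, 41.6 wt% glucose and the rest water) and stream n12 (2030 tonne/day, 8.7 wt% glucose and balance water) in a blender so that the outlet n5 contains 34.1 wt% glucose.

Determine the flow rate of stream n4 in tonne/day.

1473 tonne/day

Let n4 be the unknown flow. Total out = 2815 + n4.
glucose balance: 503.17 + 0.651·n4 = 0.341·(2815 + n4)
(0.651 − 0.341)·n4 = 0.341×2815 − 503.17 = 456.75
n4 = 456.75 / 0.310 = 1473.4 tonne/day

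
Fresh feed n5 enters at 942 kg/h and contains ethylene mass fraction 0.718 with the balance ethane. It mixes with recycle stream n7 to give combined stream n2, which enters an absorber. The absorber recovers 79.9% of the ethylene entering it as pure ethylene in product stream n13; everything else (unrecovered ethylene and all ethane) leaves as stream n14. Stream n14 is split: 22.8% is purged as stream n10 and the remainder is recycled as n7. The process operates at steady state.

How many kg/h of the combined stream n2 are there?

ethane enters only via n5 and leaves only via the purge: 942×0.282 = 0.228×(ethane in n14), and the absorber passes all ethane, so ethane in n2 = ethane in n14 = 1165.1 kg/h.
ethylene in n2: m_A = 942×0.718 + (1−0.228)·(1−0.799)·m_A, so m_A = 676.36/0.8448 = 800.58 kg/h.
n2 = 800.58 + 1165.1 = 1965.7 kg/h.

1966 kg/h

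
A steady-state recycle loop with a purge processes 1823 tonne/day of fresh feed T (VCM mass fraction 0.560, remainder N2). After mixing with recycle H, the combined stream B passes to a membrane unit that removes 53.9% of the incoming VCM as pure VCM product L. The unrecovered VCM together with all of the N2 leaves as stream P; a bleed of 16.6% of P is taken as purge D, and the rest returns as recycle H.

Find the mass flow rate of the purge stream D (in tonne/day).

N2 enters only via T and leaves only via the purge: 1823×0.440 = 0.166×(N2 in P), and the membrane unit passes all N2, so N2 in B = N2 in P = 4832 tonne/day.
VCM in B: m_A = 1823×0.560 + (1−0.166)·(1−0.539)·m_A, so m_A = 1020.9/0.6155 = 1658.5 tonne/day.
P = (1−0.539)×1658.5 + 4832 = 5596.6 tonne/day.
Purge D = 0.166×5596.6 = 929.04 tonne/day.

929 tonne/day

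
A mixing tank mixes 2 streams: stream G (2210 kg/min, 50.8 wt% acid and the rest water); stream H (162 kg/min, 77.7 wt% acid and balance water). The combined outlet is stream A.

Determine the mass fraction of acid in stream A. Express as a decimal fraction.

Total flow out = 2210 + 162 = 2372 kg/min.
acid in = 2210×0.508 + 162×0.777 = 1248.6 kg/min.
acid mass fraction in A = 1248.6/2372 = 0.5264.

0.5264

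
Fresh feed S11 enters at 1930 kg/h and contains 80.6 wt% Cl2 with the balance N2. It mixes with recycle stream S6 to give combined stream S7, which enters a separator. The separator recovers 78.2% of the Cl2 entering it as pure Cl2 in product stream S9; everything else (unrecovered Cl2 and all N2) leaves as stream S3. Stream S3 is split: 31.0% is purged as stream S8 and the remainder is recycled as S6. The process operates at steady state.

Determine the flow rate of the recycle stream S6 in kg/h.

N2 enters only via S11 and leaves only via the purge: 1930×0.194 = 0.310×(N2 in S3), and the separator passes all N2, so N2 in S7 = N2 in S3 = 1207.8 kg/h.
Cl2 in S7: m_A = 1930×0.806 + (1−0.310)·(1−0.782)·m_A, so m_A = 1555.6/0.8496 = 1831 kg/h.
S3 = (1−0.782)×1831 + 1207.8 = 1607 kg/h.
Recycle S6 = (1−0.310)×1607 = 1108.8 kg/h.

1109 kg/h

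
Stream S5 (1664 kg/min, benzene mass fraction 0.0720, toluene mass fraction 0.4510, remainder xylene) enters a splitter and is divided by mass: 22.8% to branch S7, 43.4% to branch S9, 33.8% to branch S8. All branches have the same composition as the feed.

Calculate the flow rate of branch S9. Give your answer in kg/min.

Branch S9 flow = 0.434×1664 = 722.18 kg/min.

722.2 kg/min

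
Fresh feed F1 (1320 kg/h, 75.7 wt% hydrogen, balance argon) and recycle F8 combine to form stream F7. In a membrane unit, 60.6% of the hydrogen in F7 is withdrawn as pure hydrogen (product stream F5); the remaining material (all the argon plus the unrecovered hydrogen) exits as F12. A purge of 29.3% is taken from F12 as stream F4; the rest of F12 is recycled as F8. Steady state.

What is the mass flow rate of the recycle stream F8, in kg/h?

1160 kg/h

argon enters only via F1 and leaves only via the purge: 1320×0.243 = 0.293×(argon in F12), and the membrane unit passes all argon, so argon in F7 = argon in F12 = 1094.7 kg/h.
hydrogen in F7: m_A = 1320×0.757 + (1−0.293)·(1−0.606)·m_A, so m_A = 999.24/0.7214 = 1385.1 kg/h.
F12 = (1−0.606)×1385.1 + 1094.7 = 1640.5 kg/h.
Recycle F8 = (1−0.293)×1640.5 = 1159.8 kg/h.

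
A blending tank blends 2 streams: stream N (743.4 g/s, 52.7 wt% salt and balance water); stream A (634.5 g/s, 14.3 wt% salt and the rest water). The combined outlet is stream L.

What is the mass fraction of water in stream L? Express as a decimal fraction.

0.650

Total flow out = 743.4 + 634.5 = 1377.9 g/s.
water in = 743.4×0.473 + 634.5×0.857 = 895.39 g/s.
water mass fraction in L = 895.39/1377.9 = 0.650.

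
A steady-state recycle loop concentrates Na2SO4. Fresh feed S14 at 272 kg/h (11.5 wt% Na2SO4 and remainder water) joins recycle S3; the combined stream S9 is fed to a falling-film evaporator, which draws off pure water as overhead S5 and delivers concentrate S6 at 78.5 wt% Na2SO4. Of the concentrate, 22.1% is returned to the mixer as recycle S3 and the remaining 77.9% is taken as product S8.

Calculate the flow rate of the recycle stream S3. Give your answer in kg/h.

Overall Na2SO4 balance (none leaves overhead): Na2SO4 in fresh feed = Na2SO4 in product, i.e. 272×0.115 = (1−0.221)·S6·0.785.
S6 = 31.28/(0.785×0.779) = 51.152 kg/h.
Recycle S3 = 0.221×51.152 = 11.305 kg/h.

11.3 kg/h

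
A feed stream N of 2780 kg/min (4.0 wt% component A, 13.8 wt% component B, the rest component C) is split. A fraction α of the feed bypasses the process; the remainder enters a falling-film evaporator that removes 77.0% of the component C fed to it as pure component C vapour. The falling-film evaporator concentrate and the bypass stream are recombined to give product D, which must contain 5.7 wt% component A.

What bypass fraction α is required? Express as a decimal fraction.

All 2780×0.040 = 111.2 kg/min of component A reaches D, so D = 111.2/0.057 = 1950.9 kg/min and vapour = 829.12 kg/min.
The evaporator receives (1−α)·2780 of feed at 0.822 component C and removes 0.770 of that component C:
0.770×0.822×(1−α)×2780 = 829.12
(1−α) = 829.12/1759.6 = 0.4712;  α = 0.5288.

0.529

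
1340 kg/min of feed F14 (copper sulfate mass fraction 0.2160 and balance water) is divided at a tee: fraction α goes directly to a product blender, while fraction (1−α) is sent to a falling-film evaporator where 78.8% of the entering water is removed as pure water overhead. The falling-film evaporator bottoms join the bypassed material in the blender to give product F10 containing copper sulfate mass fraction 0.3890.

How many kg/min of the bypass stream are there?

All 1340×0.216 = 289.44 kg/min of copper sulfate reaches F10, so F10 = 289.44/0.389 = 744.06 kg/min and vapour = 595.94 kg/min.
The evaporator receives (1−α)·1340 of feed at 0.784 water and removes 0.788 of that water:
0.788×0.784×(1−α)×1340 = 595.94
(1−α) = 595.94/827.84 = 0.7199;  α = 0.2801.
Bypass flow = 0.2801×1340 = 375.37 kg/min.

375.4 kg/min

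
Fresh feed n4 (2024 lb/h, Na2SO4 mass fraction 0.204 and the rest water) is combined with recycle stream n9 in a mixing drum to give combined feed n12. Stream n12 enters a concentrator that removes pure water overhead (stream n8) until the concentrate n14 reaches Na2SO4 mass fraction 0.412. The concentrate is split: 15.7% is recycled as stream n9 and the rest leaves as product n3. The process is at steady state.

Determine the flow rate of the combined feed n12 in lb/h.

2211 lb/h

Overall Na2SO4 balance (none leaves overhead): Na2SO4 in fresh feed = Na2SO4 in product, i.e. 2024×0.204 = (1−0.157)·n14·0.412.
n14 = 412.9/(0.412×0.843) = 1188.8 lb/h.
Recycle n9 = 0.157×1188.8 = 186.64 lb/h.
Combined feed n12 = 2024 + 186.64 = 2210.6 lb/h.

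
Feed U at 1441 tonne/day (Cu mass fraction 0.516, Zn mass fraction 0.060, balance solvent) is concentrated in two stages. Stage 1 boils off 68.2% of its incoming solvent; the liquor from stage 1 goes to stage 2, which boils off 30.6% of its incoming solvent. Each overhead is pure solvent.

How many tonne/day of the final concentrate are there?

solvent in feed = 1441×0.424 = 610.98 tonne/day.
After stage 1: solvent left = (1−0.682)×610.98 = 194.29; stream total = 1024.3 tonne/day.
After stage 2: solvent left = (1−0.306)×194.29 = 134.84; final concentrate = 964.86 tonne/day.

964.9 tonne/day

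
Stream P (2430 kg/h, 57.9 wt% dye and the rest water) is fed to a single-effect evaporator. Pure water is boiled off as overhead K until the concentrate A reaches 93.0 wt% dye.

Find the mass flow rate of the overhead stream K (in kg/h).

917.1 kg/h

dye is conserved: 2430×0.579 = 1407 kg/h all reports to the concentrate.
Concentrate = 1407/(target fraction) = 1512.9 kg/h.
Overhead = 2430 − 1512.9 = 917.13 kg/h.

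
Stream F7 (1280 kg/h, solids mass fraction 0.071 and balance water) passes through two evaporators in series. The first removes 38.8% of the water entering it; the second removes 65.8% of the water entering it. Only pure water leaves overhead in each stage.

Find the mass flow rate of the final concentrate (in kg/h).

water in feed = 1280×0.929 = 1189.1 kg/h.
After stage 1: water left = (1−0.388)×1189.1 = 727.74; stream total = 818.62 kg/h.
After stage 2: water left = (1−0.658)×727.74 = 248.89; final concentrate = 339.77 kg/h.

339.8 kg/h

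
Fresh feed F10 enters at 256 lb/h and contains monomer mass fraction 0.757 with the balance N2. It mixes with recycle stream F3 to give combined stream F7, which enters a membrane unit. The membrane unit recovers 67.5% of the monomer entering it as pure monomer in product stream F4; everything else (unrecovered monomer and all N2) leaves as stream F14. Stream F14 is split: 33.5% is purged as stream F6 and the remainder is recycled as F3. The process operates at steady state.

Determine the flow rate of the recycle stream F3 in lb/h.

N2 enters only via F10 and leaves only via the purge: 256×0.243 = 0.335×(N2 in F14), and the membrane unit passes all N2, so N2 in F7 = N2 in F14 = 185.7 lb/h.
monomer in F7: m_A = 256×0.757 + (1−0.335)·(1−0.675)·m_A, so m_A = 193.79/0.7839 = 247.22 lb/h.
F14 = (1−0.675)×247.22 + 185.7 = 266.04 lb/h.
Recycle F3 = (1−0.335)×266.04 = 176.92 lb/h.

176.9 lb/h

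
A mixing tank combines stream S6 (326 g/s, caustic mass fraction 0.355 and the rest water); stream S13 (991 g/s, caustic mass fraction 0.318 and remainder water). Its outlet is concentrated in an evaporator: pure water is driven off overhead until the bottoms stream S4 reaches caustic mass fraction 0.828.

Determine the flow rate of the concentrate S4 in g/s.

520.4 g/s

caustic entering = 326×0.355 + 991×0.318 = 430.87 g/s.
All caustic reports to S4, so S4 = 430.87/0.828 = 520.37 g/s.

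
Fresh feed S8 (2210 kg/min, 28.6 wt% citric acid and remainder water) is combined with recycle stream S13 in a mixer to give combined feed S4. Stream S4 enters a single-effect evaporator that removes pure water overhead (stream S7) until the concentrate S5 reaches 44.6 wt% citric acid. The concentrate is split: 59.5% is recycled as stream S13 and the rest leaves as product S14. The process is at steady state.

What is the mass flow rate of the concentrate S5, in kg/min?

Overall citric acid balance (none leaves overhead): citric acid in fresh feed = citric acid in product, i.e. 2210×0.286 = (1−0.595)·S5·0.446.
S5 = 632.06/(0.446×0.405) = 3499.2 kg/min.

3499 kg/min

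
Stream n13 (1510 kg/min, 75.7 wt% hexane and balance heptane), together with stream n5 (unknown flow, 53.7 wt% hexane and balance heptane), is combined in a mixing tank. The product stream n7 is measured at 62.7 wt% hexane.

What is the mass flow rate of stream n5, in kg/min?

2181 kg/min

Let n5 be the unknown flow. Total out = 1510 + n5.
hexane balance: 1143.1 + 0.537·n5 = 0.627·(1510 + n5)
(0.537 − 0.627)·n5 = 0.627×1510 − 1143.1 = -196.3
n5 = -196.3 / -0.090 = 2181.1 kg/min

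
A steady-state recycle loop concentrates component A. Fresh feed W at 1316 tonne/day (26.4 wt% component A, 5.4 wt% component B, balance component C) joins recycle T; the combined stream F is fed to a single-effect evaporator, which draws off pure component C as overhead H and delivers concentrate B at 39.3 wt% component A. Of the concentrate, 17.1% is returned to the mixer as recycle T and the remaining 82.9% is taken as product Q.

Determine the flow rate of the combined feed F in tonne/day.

Overall component A balance (none leaves overhead): component A in fresh feed = component A in product, i.e. 1316×0.264 = (1−0.171)·B·0.393.
B = 347.42/(0.393×0.829) = 1066.4 tonne/day.
Recycle T = 0.171×1066.4 = 182.35 tonne/day.
Combined feed F = 1316 + 182.35 = 1498.4 tonne/day.

1498 tonne/day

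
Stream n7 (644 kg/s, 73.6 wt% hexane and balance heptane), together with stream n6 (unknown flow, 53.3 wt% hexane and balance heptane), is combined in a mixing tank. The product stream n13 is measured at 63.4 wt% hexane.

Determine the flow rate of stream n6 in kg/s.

650.4 kg/s

Let n6 be the unknown flow. Total out = 644 + n6.
hexane balance: 473.98 + 0.533·n6 = 0.634·(644 + n6)
(0.533 − 0.634)·n6 = 0.634×644 − 473.98 = -65.688
n6 = -65.688 / -0.101 = 650.38 kg/s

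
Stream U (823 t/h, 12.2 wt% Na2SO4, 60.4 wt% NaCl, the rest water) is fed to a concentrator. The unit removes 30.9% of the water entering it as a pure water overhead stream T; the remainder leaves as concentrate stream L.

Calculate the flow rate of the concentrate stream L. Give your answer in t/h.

water entering = 823×0.274 = 225.5 t/h; overhead removed = 0.309×225.5 = 69.68 t/h.
Concentrate = 823 − 69.68 = 753.32 t/h.

753.3 t/h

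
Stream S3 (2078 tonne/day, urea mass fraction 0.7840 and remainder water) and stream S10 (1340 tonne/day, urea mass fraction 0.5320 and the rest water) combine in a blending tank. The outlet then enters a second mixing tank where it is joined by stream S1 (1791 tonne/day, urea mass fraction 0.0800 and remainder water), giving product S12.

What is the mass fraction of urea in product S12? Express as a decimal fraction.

Overall, product flow = 5209 tonne/day.
urea in = 2078×0.784 + 1340×0.532 + 1791×0.080 = 2485.3 tonne/day.
urea fraction in S12 = 0.4771.

0.4771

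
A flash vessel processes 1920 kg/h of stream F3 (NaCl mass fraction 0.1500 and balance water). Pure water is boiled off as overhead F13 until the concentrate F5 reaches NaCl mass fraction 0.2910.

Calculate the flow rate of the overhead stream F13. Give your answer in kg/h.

930.3 kg/h

NaCl is conserved: 1920×0.150 = 288 kg/h all reports to the concentrate.
Concentrate = 288/(target fraction) = 989.69 kg/h.
Overhead = 1920 − 989.69 = 930.31 kg/h.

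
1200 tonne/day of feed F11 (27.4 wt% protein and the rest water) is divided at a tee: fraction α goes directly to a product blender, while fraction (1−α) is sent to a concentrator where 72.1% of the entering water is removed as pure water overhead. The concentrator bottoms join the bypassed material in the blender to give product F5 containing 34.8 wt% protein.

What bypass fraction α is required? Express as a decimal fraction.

All 1200×0.274 = 328.8 tonne/day of protein reaches F5, so F5 = 328.8/0.348 = 944.83 tonne/day and vapour = 255.17 tonne/day.
The evaporator receives (1−α)·1200 of feed at 0.726 water and removes 0.721 of that water:
0.721×0.726×(1−α)×1200 = 255.17
(1−α) = 255.17/628.14 = 0.4062;  α = 0.5938.

0.594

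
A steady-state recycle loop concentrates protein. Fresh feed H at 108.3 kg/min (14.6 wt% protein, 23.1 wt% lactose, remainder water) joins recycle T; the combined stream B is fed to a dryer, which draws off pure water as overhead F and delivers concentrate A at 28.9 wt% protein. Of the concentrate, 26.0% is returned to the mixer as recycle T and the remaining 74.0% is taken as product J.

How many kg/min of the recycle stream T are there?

19.22 kg/min

Overall protein balance (none leaves overhead): protein in fresh feed = protein in product, i.e. 108.3×0.146 = (1−0.260)·A·0.289.
A = 15.812/(0.289×0.740) = 73.935 kg/min.
Recycle T = 0.260×73.935 = 19.223 kg/min.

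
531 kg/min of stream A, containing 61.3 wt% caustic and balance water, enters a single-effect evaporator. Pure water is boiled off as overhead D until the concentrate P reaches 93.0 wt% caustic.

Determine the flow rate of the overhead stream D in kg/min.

181 kg/min

caustic is conserved: 531×0.613 = 325.5 kg/min all reports to the concentrate.
Concentrate = 325.5/(target fraction) = 350 kg/min.
Overhead = 531 − 350 = 181 kg/min.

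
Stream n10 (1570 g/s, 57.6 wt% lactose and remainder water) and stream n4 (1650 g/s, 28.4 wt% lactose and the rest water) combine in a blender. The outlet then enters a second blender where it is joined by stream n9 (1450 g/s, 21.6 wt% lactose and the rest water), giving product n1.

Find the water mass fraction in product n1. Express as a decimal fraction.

Overall, product flow = 4670 g/s.
water in = 1570×0.424 + 1650×0.716 + 1450×0.784 = 2983.9 g/s.
water fraction in n1 = 0.639.

0.639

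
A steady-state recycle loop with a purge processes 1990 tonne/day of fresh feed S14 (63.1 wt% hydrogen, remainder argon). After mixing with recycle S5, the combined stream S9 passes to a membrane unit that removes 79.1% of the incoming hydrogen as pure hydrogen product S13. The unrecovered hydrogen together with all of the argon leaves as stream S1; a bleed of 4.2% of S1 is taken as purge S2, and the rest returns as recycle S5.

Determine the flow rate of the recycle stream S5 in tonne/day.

argon enters only via S14 and leaves only via the purge: 1990×0.369 = 0.042×(argon in S1), and the membrane unit passes all argon, so argon in S9 = argon in S1 = 17484 tonne/day.
hydrogen in S9: m_A = 1990×0.631 + (1−0.042)·(1−0.791)·m_A, so m_A = 1255.7/0.7998 = 1570 tonne/day.
S1 = (1−0.791)×1570 + 17484 = 17812 tonne/day.
Recycle S5 = (1−0.042)×17812 = 17064 tonne/day.

17060 tonne/day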